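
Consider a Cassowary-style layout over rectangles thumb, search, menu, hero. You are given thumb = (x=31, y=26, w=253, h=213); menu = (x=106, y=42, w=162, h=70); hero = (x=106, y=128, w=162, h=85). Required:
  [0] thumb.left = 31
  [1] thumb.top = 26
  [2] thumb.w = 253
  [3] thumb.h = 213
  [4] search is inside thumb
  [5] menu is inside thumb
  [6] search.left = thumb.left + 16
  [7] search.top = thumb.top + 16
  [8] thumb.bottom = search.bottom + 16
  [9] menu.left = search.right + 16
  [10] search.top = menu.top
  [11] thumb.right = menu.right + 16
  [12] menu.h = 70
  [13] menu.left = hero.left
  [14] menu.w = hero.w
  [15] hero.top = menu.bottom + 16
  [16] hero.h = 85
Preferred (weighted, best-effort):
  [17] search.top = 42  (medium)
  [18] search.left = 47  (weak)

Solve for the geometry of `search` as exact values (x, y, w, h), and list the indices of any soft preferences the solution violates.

search = (x=47, y=42, w=43, h=181)
violated soft preferences: none

1. search.x = 47  [search.left = thumb.left + 16]
2. search.y = 42  [search.top = thumb.top + 16]
3. search.h = 181  [thumb.bottom = search.bottom + 16]
4. search.w = 43  [menu.left = search.right + 16]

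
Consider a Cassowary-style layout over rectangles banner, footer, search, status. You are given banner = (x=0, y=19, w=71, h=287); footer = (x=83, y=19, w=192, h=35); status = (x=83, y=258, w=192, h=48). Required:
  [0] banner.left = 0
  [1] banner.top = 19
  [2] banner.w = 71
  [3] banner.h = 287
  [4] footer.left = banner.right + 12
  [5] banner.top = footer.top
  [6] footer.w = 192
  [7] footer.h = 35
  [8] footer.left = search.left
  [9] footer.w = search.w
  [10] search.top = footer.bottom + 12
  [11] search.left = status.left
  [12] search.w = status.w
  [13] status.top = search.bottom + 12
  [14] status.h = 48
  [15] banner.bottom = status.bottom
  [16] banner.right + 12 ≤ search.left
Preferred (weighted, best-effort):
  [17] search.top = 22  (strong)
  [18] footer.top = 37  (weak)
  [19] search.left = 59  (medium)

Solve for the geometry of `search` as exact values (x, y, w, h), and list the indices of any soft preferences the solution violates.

search = (x=83, y=66, w=192, h=180)
violated soft preferences: 17, 18, 19

1. search.x = 83  [footer.left = search.left]
2. search.w = 192  [footer.w = search.w]
3. search.y = 66  [search.top = footer.bottom + 12]
4. search.h = 180  [status.top = search.bottom + 12]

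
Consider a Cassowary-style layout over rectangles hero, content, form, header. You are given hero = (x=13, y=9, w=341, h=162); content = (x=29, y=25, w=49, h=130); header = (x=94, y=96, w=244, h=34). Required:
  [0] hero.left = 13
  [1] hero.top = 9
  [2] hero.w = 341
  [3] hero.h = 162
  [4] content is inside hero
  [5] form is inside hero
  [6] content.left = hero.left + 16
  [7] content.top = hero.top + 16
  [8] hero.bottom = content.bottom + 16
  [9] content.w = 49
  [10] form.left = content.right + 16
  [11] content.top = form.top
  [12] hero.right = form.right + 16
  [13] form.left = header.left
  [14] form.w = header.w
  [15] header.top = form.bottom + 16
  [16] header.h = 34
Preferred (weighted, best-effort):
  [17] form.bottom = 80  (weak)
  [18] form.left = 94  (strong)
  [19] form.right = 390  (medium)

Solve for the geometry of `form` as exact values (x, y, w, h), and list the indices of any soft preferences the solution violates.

form = (x=94, y=25, w=244, h=55)
violated soft preferences: 19

1. form.x = 94  [form.left = content.right + 16]
2. form.y = 25  [content.top = form.top]
3. form.w = 244  [hero.right = form.right + 16]
4. form.h = 55  [header.top = form.bottom + 16]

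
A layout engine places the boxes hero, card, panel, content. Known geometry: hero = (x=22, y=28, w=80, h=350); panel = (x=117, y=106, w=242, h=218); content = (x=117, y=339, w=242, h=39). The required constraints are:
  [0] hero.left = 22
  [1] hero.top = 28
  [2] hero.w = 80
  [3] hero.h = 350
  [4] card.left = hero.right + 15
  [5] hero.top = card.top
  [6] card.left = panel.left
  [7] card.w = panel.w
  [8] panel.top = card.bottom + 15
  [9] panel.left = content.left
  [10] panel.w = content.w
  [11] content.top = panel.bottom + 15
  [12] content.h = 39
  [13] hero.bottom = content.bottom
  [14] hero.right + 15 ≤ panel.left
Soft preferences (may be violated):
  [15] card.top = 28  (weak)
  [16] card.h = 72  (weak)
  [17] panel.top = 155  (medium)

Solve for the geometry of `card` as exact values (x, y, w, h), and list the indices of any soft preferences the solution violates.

card = (x=117, y=28, w=242, h=63)
violated soft preferences: 16, 17

1. card.x = 117  [card.left = hero.right + 15]
2. card.y = 28  [hero.top = card.top]
3. card.w = 242  [card.w = panel.w]
4. card.h = 63  [panel.top = card.bottom + 15]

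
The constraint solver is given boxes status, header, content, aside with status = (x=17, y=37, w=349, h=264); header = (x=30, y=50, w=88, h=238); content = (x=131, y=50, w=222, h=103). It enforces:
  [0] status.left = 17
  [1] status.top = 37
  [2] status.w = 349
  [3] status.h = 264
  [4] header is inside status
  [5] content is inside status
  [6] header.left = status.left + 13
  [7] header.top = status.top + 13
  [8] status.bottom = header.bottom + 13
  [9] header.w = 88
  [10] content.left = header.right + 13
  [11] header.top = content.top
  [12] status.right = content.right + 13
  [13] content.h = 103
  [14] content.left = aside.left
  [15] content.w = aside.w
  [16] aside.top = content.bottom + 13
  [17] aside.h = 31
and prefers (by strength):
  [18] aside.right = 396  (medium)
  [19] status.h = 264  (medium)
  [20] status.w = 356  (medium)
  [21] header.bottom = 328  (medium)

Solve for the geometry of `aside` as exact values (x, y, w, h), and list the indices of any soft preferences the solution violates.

aside = (x=131, y=166, w=222, h=31)
violated soft preferences: 18, 20, 21

1. aside.x = 131  [content.left = aside.left]
2. aside.w = 222  [content.w = aside.w]
3. aside.y = 166  [aside.top = content.bottom + 13]
4. aside.h = 31  [aside.h = 31]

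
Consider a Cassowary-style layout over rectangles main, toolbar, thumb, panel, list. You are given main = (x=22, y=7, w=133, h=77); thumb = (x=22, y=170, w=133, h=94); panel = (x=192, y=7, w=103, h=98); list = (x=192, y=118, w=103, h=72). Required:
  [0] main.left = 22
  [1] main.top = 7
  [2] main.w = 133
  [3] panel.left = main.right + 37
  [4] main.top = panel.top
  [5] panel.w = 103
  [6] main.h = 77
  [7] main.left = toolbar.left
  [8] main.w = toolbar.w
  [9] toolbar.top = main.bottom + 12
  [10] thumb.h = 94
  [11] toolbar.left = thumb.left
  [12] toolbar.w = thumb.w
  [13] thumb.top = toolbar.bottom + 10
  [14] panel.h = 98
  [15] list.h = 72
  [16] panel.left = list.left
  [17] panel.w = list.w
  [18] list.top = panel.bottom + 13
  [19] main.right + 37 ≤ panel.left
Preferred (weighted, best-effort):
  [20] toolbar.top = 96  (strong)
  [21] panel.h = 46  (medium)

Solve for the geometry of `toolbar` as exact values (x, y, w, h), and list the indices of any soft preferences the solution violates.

1. toolbar.x = 22  [main.left = toolbar.left]
2. toolbar.w = 133  [main.w = toolbar.w]
3. toolbar.y = 96  [toolbar.top = main.bottom + 12]
4. toolbar.h = 64  [thumb.top = toolbar.bottom + 10]

toolbar = (x=22, y=96, w=133, h=64)
violated soft preferences: 21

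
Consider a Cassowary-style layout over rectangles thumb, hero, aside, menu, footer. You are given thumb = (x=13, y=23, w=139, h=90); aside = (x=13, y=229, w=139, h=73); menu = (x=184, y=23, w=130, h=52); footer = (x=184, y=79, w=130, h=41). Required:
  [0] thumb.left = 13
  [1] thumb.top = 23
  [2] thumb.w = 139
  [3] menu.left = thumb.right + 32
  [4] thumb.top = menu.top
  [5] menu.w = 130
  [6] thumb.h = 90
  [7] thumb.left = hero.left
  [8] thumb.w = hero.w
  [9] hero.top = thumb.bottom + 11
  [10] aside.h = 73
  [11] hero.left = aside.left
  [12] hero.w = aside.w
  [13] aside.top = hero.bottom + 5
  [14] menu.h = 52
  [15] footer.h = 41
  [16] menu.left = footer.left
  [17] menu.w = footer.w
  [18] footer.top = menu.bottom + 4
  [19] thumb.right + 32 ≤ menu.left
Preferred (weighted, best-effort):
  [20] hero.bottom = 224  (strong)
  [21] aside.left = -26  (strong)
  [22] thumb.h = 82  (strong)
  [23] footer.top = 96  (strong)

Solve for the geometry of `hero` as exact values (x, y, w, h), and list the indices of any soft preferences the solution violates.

hero = (x=13, y=124, w=139, h=100)
violated soft preferences: 21, 22, 23

1. hero.x = 13  [thumb.left = hero.left]
2. hero.w = 139  [thumb.w = hero.w]
3. hero.y = 124  [hero.top = thumb.bottom + 11]
4. hero.h = 100  [aside.top = hero.bottom + 5]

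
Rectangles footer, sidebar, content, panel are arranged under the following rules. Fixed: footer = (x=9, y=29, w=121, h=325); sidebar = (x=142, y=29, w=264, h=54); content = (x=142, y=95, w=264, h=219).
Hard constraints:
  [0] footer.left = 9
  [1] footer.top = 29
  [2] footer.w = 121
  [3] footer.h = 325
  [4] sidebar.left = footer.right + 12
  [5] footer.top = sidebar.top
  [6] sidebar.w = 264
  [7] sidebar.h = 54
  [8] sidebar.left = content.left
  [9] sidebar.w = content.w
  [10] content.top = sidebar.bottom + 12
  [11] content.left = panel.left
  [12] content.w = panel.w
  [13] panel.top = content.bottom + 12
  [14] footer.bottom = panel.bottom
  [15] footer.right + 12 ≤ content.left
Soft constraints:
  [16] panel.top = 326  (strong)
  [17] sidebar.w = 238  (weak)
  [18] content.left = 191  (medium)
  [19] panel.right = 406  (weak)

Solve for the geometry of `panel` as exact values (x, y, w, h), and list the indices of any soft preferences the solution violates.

1. panel.x = 142  [content.left = panel.left]
2. panel.w = 264  [content.w = panel.w]
3. panel.y = 326  [panel.top = content.bottom + 12]
4. panel.h = 28  [footer.bottom = panel.bottom]

panel = (x=142, y=326, w=264, h=28)
violated soft preferences: 17, 18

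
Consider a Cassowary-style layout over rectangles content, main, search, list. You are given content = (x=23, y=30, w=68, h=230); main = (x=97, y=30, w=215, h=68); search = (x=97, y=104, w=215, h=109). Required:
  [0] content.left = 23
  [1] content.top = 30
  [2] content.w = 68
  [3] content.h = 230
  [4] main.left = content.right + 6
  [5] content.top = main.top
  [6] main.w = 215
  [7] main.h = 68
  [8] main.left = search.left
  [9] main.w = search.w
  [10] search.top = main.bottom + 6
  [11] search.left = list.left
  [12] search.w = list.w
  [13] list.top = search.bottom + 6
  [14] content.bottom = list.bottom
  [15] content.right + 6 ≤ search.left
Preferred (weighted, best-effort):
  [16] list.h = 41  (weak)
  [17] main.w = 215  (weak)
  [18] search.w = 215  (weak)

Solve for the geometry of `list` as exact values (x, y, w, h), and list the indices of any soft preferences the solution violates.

1. list.x = 97  [search.left = list.left]
2. list.w = 215  [search.w = list.w]
3. list.y = 219  [list.top = search.bottom + 6]
4. list.h = 41  [content.bottom = list.bottom]

list = (x=97, y=219, w=215, h=41)
violated soft preferences: none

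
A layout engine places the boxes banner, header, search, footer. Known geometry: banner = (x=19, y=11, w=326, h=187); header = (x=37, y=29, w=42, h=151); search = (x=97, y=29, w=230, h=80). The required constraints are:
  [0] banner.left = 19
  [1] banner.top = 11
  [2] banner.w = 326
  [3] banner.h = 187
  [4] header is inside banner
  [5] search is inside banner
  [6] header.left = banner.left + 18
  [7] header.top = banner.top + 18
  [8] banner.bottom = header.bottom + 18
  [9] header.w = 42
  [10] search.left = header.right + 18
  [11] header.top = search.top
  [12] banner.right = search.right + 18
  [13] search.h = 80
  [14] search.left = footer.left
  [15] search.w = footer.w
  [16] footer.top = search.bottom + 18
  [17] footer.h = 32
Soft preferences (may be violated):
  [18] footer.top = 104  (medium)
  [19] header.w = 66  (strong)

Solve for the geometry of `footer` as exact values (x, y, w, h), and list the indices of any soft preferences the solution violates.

1. footer.x = 97  [search.left = footer.left]
2. footer.w = 230  [search.w = footer.w]
3. footer.y = 127  [footer.top = search.bottom + 18]
4. footer.h = 32  [footer.h = 32]

footer = (x=97, y=127, w=230, h=32)
violated soft preferences: 18, 19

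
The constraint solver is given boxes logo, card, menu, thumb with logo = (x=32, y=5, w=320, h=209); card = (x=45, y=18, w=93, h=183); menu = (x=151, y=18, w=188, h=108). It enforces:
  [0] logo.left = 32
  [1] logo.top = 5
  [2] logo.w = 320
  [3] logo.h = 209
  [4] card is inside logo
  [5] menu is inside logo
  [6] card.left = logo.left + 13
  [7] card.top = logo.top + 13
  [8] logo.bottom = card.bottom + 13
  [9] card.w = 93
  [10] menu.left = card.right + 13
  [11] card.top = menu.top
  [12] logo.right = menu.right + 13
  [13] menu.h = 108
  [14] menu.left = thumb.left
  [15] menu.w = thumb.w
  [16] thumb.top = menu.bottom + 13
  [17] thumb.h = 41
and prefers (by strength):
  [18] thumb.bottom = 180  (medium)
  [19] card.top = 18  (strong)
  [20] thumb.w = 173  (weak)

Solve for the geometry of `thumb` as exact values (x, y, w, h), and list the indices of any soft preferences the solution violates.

1. thumb.x = 151  [menu.left = thumb.left]
2. thumb.w = 188  [menu.w = thumb.w]
3. thumb.y = 139  [thumb.top = menu.bottom + 13]
4. thumb.h = 41  [thumb.h = 41]

thumb = (x=151, y=139, w=188, h=41)
violated soft preferences: 20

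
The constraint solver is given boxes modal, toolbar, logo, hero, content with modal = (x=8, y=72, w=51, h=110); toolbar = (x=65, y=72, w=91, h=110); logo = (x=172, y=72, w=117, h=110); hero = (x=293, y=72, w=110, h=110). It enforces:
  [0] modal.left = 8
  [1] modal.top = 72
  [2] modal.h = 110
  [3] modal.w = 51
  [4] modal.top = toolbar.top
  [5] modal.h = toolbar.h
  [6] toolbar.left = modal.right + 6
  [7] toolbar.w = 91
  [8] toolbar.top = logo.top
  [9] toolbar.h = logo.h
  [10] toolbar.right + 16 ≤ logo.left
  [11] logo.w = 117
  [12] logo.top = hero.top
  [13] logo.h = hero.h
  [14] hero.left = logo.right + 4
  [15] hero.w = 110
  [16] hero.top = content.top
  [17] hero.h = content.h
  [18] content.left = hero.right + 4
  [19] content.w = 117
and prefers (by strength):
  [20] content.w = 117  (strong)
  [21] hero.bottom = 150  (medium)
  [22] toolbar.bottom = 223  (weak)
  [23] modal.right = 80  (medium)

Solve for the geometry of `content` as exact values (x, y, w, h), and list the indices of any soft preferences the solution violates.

content = (x=407, y=72, w=117, h=110)
violated soft preferences: 21, 22, 23

1. content.y = 72  [hero.top = content.top]
2. content.h = 110  [hero.h = content.h]
3. content.x = 407  [content.left = hero.right + 4]
4. content.w = 117  [content.w = 117]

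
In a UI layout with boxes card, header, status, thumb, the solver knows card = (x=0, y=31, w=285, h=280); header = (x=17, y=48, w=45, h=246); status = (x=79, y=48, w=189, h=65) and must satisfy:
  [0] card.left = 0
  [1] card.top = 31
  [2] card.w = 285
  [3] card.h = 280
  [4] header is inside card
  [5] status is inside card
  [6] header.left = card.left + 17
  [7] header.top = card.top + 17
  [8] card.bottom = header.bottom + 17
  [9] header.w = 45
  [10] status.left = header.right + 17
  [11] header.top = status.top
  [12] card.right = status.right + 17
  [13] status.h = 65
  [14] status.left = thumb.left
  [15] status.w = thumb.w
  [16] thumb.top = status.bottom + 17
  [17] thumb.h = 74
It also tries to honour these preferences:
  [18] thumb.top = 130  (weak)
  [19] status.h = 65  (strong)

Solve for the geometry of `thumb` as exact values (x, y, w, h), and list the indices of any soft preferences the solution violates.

1. thumb.x = 79  [status.left = thumb.left]
2. thumb.w = 189  [status.w = thumb.w]
3. thumb.y = 130  [thumb.top = status.bottom + 17]
4. thumb.h = 74  [thumb.h = 74]

thumb = (x=79, y=130, w=189, h=74)
violated soft preferences: none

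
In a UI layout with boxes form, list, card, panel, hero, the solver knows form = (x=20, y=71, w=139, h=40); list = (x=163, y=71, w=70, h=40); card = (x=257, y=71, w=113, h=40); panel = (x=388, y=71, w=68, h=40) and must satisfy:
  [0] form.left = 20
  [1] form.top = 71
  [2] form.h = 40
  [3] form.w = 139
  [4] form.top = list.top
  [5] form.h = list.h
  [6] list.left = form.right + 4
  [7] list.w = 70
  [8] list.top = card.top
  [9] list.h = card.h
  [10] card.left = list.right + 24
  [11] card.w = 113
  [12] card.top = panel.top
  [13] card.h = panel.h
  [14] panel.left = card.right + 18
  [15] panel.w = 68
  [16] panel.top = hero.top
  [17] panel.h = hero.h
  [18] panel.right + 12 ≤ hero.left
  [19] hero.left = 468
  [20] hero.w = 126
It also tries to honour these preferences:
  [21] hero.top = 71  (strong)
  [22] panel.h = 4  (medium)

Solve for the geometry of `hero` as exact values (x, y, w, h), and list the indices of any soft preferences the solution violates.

1. hero.y = 71  [panel.top = hero.top]
2. hero.h = 40  [panel.h = hero.h]
3. hero.x = 468  [hero.left = 468]
4. hero.w = 126  [hero.w = 126]

hero = (x=468, y=71, w=126, h=40)
violated soft preferences: 22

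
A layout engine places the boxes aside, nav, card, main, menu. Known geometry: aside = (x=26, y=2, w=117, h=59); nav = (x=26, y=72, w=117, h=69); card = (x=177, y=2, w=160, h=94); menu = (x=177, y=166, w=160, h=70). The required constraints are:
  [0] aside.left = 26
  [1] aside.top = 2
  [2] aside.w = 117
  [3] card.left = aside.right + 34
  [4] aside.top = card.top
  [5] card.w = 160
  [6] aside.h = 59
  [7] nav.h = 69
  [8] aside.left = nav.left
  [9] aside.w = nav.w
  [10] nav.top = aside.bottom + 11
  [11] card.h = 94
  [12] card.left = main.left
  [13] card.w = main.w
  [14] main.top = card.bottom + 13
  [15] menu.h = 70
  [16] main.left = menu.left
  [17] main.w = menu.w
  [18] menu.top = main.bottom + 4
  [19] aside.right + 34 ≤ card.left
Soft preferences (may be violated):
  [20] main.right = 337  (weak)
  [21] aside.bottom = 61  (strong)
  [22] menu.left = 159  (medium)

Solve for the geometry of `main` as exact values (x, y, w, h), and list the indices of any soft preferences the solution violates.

1. main.x = 177  [card.left = main.left]
2. main.w = 160  [card.w = main.w]
3. main.y = 109  [main.top = card.bottom + 13]
4. main.h = 53  [menu.top = main.bottom + 4]

main = (x=177, y=109, w=160, h=53)
violated soft preferences: 22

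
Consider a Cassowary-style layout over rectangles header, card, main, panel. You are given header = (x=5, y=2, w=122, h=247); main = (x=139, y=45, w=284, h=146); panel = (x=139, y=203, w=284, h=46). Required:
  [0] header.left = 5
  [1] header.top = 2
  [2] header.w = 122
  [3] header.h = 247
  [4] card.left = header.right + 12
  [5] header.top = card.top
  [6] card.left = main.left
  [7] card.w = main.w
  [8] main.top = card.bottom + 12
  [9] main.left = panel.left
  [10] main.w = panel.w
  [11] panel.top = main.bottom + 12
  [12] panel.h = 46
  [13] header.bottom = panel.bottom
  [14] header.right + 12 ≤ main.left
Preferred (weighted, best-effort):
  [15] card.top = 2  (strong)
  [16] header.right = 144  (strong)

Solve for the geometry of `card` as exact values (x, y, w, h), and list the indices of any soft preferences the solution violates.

1. card.x = 139  [card.left = header.right + 12]
2. card.y = 2  [header.top = card.top]
3. card.w = 284  [card.w = main.w]
4. card.h = 31  [main.top = card.bottom + 12]

card = (x=139, y=2, w=284, h=31)
violated soft preferences: 16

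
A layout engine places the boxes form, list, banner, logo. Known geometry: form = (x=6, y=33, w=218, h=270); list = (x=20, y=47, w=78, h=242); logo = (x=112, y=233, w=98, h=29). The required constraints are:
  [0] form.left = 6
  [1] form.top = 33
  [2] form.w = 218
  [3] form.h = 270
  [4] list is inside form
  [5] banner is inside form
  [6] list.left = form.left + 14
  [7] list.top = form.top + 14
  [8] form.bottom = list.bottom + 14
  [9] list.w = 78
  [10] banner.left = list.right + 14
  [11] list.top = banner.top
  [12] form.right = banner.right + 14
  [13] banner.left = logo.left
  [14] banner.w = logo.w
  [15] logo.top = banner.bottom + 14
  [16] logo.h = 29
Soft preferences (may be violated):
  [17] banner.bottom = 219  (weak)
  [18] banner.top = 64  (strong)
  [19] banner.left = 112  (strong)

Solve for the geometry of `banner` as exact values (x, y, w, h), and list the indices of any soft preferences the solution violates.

banner = (x=112, y=47, w=98, h=172)
violated soft preferences: 18

1. banner.x = 112  [banner.left = list.right + 14]
2. banner.y = 47  [list.top = banner.top]
3. banner.w = 98  [form.right = banner.right + 14]
4. banner.h = 172  [logo.top = banner.bottom + 14]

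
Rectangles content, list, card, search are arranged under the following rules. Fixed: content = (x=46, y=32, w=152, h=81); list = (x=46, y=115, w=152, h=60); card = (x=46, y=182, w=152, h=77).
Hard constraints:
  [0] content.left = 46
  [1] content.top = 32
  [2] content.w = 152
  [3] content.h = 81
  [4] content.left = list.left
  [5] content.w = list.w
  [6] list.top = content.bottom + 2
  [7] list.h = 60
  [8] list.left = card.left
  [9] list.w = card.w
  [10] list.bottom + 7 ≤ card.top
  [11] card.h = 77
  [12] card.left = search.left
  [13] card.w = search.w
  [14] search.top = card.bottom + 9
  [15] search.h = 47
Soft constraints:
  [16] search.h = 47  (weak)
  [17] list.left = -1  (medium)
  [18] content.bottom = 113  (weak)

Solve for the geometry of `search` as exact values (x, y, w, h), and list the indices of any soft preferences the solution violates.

1. search.x = 46  [card.left = search.left]
2. search.w = 152  [card.w = search.w]
3. search.y = 268  [search.top = card.bottom + 9]
4. search.h = 47  [search.h = 47]

search = (x=46, y=268, w=152, h=47)
violated soft preferences: 17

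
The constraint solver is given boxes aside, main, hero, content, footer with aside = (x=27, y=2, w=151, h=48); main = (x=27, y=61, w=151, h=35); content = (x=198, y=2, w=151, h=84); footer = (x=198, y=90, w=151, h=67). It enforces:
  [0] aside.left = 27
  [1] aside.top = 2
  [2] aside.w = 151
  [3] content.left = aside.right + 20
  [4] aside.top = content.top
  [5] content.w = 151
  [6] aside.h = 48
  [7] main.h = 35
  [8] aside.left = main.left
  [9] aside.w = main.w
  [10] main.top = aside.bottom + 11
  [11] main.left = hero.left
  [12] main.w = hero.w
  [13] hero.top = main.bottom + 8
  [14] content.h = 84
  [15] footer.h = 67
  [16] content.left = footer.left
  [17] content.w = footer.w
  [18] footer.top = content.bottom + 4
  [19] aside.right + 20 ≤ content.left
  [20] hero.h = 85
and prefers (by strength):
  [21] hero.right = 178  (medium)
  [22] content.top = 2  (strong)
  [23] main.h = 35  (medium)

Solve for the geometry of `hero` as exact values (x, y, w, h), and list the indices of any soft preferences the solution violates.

1. hero.x = 27  [main.left = hero.left]
2. hero.w = 151  [main.w = hero.w]
3. hero.y = 104  [hero.top = main.bottom + 8]
4. hero.h = 85  [hero.h = 85]

hero = (x=27, y=104, w=151, h=85)
violated soft preferences: none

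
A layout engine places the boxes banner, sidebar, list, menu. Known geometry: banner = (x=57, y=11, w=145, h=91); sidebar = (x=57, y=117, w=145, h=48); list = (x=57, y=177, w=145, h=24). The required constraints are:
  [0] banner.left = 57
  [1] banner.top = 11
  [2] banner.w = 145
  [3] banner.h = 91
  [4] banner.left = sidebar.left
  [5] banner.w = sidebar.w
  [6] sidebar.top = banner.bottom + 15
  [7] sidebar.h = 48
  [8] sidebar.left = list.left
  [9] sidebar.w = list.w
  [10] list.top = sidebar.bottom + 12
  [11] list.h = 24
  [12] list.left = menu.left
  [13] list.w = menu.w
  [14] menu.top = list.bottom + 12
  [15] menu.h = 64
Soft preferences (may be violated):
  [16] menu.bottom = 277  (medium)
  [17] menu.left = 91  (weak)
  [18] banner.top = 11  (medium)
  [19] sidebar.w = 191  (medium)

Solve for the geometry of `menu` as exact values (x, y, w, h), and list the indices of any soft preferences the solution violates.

menu = (x=57, y=213, w=145, h=64)
violated soft preferences: 17, 19

1. menu.x = 57  [list.left = menu.left]
2. menu.w = 145  [list.w = menu.w]
3. menu.y = 213  [menu.top = list.bottom + 12]
4. menu.h = 64  [menu.h = 64]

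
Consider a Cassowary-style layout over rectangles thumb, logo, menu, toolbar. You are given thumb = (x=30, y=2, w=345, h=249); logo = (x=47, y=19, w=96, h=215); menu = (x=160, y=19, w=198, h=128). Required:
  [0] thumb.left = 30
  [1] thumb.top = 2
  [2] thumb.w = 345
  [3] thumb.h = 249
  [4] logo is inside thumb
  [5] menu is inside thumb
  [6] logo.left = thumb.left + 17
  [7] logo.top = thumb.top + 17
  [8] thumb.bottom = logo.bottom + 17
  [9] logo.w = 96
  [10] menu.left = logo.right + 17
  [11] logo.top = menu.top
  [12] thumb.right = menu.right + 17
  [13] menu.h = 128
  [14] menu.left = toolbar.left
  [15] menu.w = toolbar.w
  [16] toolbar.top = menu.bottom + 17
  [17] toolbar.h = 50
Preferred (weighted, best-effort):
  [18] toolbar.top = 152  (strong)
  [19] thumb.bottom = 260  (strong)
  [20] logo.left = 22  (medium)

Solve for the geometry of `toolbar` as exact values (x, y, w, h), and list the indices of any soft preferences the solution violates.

toolbar = (x=160, y=164, w=198, h=50)
violated soft preferences: 18, 19, 20

1. toolbar.x = 160  [menu.left = toolbar.left]
2. toolbar.w = 198  [menu.w = toolbar.w]
3. toolbar.y = 164  [toolbar.top = menu.bottom + 17]
4. toolbar.h = 50  [toolbar.h = 50]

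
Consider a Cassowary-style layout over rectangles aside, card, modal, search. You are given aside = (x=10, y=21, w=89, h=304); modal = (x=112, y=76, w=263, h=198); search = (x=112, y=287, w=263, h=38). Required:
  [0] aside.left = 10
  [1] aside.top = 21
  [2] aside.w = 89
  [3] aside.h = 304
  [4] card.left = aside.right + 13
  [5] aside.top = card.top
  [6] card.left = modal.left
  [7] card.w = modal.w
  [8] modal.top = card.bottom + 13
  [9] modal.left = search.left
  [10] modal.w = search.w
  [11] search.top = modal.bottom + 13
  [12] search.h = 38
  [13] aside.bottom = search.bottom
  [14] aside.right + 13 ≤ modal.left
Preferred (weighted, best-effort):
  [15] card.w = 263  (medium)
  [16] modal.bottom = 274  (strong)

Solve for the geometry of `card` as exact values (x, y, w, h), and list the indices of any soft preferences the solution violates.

1. card.x = 112  [card.left = aside.right + 13]
2. card.y = 21  [aside.top = card.top]
3. card.w = 263  [card.w = modal.w]
4. card.h = 42  [modal.top = card.bottom + 13]

card = (x=112, y=21, w=263, h=42)
violated soft preferences: none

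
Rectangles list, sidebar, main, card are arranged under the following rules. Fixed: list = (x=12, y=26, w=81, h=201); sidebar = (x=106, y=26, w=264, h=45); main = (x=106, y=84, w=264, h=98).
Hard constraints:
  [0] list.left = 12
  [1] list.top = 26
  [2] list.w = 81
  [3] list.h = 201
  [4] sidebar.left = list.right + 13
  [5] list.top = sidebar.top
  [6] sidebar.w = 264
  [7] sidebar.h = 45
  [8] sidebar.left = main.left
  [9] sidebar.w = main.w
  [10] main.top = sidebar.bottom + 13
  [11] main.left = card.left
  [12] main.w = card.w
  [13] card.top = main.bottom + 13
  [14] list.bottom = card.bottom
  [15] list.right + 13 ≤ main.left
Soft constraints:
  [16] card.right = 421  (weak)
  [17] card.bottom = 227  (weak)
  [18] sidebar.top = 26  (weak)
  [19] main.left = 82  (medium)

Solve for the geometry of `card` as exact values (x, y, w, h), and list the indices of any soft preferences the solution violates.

card = (x=106, y=195, w=264, h=32)
violated soft preferences: 16, 19

1. card.x = 106  [main.left = card.left]
2. card.w = 264  [main.w = card.w]
3. card.y = 195  [card.top = main.bottom + 13]
4. card.h = 32  [list.bottom = card.bottom]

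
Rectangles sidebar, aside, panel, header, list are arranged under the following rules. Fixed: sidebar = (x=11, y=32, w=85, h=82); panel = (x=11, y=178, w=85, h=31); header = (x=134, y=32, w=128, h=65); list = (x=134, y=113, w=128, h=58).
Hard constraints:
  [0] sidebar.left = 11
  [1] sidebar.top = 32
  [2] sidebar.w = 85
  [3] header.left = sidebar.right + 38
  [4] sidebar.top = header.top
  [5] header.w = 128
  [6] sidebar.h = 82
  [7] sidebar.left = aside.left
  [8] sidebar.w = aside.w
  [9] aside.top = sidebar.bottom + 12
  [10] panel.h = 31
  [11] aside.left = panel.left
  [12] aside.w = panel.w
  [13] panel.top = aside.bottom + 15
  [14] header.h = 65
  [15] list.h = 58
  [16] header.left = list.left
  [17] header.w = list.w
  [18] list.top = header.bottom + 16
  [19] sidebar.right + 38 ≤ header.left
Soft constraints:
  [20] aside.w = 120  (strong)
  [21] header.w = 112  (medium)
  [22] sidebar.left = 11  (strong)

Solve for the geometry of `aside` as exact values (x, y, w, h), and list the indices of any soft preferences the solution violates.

1. aside.x = 11  [sidebar.left = aside.left]
2. aside.w = 85  [sidebar.w = aside.w]
3. aside.y = 126  [aside.top = sidebar.bottom + 12]
4. aside.h = 37  [panel.top = aside.bottom + 15]

aside = (x=11, y=126, w=85, h=37)
violated soft preferences: 20, 21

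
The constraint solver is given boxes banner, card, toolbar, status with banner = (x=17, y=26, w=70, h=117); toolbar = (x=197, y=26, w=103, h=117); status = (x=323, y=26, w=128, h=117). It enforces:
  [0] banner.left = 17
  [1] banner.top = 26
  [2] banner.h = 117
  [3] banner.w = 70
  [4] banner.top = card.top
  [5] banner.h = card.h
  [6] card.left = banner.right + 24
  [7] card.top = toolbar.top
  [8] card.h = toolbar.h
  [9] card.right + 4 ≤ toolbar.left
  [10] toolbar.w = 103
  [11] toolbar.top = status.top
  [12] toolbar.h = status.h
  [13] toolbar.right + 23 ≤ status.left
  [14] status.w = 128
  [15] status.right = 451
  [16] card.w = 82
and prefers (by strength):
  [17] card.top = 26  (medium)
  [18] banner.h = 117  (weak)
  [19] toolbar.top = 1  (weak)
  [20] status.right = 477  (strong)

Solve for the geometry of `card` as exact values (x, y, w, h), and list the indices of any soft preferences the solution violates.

card = (x=111, y=26, w=82, h=117)
violated soft preferences: 19, 20

1. card.y = 26  [banner.top = card.top]
2. card.h = 117  [banner.h = card.h]
3. card.x = 111  [card.left = banner.right + 24]
4. card.w = 82  [card.w = 82]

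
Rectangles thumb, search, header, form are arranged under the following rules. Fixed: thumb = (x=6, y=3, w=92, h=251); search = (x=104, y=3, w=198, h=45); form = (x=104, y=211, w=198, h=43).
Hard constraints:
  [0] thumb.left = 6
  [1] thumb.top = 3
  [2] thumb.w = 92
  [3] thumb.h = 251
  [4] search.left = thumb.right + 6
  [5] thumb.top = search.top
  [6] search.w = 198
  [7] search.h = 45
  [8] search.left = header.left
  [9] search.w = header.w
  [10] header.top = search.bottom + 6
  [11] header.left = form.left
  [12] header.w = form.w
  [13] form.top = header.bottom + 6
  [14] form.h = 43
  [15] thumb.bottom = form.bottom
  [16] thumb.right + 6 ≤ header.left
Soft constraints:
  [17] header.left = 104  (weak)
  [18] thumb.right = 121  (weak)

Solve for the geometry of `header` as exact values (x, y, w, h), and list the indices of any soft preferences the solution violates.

header = (x=104, y=54, w=198, h=151)
violated soft preferences: 18

1. header.x = 104  [search.left = header.left]
2. header.w = 198  [search.w = header.w]
3. header.y = 54  [header.top = search.bottom + 6]
4. header.h = 151  [form.top = header.bottom + 6]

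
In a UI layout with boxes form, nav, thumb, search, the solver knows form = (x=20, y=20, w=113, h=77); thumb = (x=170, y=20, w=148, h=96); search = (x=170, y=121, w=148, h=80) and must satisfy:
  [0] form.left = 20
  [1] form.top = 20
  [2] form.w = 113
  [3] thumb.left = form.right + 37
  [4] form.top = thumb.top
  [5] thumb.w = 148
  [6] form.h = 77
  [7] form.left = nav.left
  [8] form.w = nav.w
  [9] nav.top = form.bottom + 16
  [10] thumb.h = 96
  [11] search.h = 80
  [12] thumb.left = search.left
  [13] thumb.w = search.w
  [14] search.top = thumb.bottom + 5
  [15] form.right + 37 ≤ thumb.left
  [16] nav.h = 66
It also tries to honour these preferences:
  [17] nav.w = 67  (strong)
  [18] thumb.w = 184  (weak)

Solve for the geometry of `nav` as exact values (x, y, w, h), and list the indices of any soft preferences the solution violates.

nav = (x=20, y=113, w=113, h=66)
violated soft preferences: 17, 18

1. nav.x = 20  [form.left = nav.left]
2. nav.w = 113  [form.w = nav.w]
3. nav.y = 113  [nav.top = form.bottom + 16]
4. nav.h = 66  [nav.h = 66]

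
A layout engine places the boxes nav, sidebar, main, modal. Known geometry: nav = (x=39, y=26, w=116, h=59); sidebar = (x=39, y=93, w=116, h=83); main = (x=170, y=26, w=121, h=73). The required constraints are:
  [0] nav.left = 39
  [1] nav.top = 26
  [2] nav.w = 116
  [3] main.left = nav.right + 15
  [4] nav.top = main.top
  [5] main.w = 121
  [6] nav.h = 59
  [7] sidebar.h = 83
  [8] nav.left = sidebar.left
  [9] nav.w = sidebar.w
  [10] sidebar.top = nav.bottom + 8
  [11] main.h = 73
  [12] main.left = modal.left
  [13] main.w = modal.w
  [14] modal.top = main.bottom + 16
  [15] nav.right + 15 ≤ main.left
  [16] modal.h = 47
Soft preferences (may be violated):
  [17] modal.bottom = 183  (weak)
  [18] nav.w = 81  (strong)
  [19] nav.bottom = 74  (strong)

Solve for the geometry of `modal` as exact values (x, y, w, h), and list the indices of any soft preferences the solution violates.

modal = (x=170, y=115, w=121, h=47)
violated soft preferences: 17, 18, 19

1. modal.x = 170  [main.left = modal.left]
2. modal.w = 121  [main.w = modal.w]
3. modal.y = 115  [modal.top = main.bottom + 16]
4. modal.h = 47  [modal.h = 47]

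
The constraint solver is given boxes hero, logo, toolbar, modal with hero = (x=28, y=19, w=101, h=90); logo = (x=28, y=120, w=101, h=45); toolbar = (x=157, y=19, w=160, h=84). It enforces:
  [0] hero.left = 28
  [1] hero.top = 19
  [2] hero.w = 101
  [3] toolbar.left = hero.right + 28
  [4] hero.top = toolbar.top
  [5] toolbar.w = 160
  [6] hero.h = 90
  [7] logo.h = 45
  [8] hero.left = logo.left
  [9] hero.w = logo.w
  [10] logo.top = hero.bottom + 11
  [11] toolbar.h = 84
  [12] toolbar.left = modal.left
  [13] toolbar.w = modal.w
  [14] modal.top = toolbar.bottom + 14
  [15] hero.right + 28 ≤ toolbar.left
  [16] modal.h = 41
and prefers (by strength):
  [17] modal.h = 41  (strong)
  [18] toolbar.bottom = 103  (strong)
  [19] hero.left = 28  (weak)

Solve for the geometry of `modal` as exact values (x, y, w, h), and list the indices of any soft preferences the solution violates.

modal = (x=157, y=117, w=160, h=41)
violated soft preferences: none

1. modal.x = 157  [toolbar.left = modal.left]
2. modal.w = 160  [toolbar.w = modal.w]
3. modal.y = 117  [modal.top = toolbar.bottom + 14]
4. modal.h = 41  [modal.h = 41]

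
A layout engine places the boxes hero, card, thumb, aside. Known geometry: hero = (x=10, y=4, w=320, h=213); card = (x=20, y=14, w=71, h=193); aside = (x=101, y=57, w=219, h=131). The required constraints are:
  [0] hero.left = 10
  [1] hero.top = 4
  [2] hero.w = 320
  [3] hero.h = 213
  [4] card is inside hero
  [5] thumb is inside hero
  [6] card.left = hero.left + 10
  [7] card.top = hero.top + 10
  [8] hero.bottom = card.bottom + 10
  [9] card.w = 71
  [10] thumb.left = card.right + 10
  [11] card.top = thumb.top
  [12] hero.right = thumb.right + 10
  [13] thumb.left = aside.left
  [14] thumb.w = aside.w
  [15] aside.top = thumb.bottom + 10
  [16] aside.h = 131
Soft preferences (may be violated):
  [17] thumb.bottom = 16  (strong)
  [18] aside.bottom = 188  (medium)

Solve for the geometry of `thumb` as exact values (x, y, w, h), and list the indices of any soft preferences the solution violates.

1. thumb.x = 101  [thumb.left = card.right + 10]
2. thumb.y = 14  [card.top = thumb.top]
3. thumb.w = 219  [hero.right = thumb.right + 10]
4. thumb.h = 33  [aside.top = thumb.bottom + 10]

thumb = (x=101, y=14, w=219, h=33)
violated soft preferences: 17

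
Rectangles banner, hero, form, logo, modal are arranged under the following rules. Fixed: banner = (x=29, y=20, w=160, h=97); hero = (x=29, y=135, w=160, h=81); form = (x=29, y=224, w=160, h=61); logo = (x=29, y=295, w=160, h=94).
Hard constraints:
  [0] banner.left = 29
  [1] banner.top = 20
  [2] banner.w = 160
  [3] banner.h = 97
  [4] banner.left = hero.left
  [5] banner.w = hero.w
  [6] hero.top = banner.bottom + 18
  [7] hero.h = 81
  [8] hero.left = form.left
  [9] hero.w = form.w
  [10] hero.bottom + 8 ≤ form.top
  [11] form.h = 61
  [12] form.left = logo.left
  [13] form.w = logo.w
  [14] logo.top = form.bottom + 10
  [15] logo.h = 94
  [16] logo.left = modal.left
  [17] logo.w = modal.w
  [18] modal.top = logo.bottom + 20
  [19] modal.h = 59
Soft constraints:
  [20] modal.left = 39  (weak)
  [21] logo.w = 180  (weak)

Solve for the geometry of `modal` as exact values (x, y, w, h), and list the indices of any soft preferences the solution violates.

modal = (x=29, y=409, w=160, h=59)
violated soft preferences: 20, 21

1. modal.x = 29  [logo.left = modal.left]
2. modal.w = 160  [logo.w = modal.w]
3. modal.y = 409  [modal.top = logo.bottom + 20]
4. modal.h = 59  [modal.h = 59]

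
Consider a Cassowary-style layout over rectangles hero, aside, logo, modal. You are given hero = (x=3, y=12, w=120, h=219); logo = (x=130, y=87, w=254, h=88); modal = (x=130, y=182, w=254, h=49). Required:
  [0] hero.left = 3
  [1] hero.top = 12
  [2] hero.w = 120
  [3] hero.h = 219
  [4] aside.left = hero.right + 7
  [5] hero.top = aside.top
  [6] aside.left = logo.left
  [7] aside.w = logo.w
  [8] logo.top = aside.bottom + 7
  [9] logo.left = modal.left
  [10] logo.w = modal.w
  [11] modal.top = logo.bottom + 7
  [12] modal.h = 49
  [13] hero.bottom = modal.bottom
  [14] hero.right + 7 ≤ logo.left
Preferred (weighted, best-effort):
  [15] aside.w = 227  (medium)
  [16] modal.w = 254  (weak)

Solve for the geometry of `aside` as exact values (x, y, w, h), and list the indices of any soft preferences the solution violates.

1. aside.x = 130  [aside.left = hero.right + 7]
2. aside.y = 12  [hero.top = aside.top]
3. aside.w = 254  [aside.w = logo.w]
4. aside.h = 68  [logo.top = aside.bottom + 7]

aside = (x=130, y=12, w=254, h=68)
violated soft preferences: 15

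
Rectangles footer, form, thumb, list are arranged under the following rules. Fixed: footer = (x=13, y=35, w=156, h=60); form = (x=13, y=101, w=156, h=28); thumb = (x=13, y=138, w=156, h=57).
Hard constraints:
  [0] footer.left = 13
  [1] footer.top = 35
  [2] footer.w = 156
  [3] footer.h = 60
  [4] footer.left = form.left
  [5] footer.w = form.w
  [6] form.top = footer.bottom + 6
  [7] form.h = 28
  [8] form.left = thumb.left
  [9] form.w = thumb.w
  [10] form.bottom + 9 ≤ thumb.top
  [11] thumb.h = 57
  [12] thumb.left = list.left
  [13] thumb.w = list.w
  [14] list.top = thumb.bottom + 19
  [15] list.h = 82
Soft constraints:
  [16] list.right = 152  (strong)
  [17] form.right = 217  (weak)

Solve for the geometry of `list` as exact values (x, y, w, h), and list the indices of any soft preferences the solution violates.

list = (x=13, y=214, w=156, h=82)
violated soft preferences: 16, 17

1. list.x = 13  [thumb.left = list.left]
2. list.w = 156  [thumb.w = list.w]
3. list.y = 214  [list.top = thumb.bottom + 19]
4. list.h = 82  [list.h = 82]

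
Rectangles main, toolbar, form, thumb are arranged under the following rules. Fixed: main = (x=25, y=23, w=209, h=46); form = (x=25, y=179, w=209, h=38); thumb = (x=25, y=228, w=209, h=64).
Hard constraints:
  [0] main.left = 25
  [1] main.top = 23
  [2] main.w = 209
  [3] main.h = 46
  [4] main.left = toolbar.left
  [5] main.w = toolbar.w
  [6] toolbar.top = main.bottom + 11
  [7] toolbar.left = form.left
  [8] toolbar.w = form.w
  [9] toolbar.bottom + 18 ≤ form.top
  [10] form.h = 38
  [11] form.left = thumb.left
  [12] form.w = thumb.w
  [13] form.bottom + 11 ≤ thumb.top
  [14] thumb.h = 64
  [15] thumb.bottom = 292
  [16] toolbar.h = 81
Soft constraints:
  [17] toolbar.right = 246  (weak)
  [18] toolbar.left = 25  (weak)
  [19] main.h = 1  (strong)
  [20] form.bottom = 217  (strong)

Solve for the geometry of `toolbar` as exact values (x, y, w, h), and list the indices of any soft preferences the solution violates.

1. toolbar.x = 25  [main.left = toolbar.left]
2. toolbar.w = 209  [main.w = toolbar.w]
3. toolbar.y = 80  [toolbar.top = main.bottom + 11]
4. toolbar.h = 81  [toolbar.h = 81]

toolbar = (x=25, y=80, w=209, h=81)
violated soft preferences: 17, 19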